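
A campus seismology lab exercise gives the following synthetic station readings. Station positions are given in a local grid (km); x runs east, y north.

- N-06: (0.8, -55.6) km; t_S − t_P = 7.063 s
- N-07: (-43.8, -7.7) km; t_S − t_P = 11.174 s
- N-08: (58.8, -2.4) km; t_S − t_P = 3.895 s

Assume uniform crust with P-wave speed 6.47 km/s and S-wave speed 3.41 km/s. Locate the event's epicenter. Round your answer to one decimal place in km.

Distance from S−P lag: d = Δt · v_P v_S / (v_P − v_S) = Δt · (6.47·3.41)/(6.47−3.41) ≈ 7.2100·Δt.
So d_N-06 = 50.92, d_N-07 = 80.56, d_N-08 = 28.08 km.
Circle about each station: (x − 0.8)² + (y + 55.6)² = 50.92²; (x + 43.8)² + (y + 7.7)² = 80.56²; (x − 58.8)² + (y + 2.4)² = 28.08².
Subtracting the N-06 equation from the N-07 and N-08 equations removes the quadratic terms:
-89.2 x + 95.8 y = -5011.34
116.0 x + 106.4 y = 2175.56
Solving the 2×2 system: x ≈ 36.0, y ≈ -18.8 km.

(36.0, -18.8)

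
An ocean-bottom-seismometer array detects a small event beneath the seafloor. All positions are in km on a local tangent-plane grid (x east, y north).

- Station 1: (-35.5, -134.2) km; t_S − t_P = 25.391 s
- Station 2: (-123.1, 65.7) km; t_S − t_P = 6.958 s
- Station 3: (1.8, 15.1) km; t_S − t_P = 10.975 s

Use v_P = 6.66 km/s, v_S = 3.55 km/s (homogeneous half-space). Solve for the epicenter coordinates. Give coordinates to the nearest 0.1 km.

(-71.2, 55.5)

Distance from S−P lag: d = Δt · v_P v_S / (v_P − v_S) = Δt · (6.66·3.55)/(6.66−3.55) ≈ 7.6023·Δt.
So d_Station 1 = 193.03, d_Station 2 = 52.90, d_Station 3 = 83.43 km.
Circle about each station: (x + 35.5)² + (y + 134.2)² = 193.03²; (x + 123.1)² + (y − 65.7)² = 52.90²; (x − 1.8)² + (y − 15.1)² = 83.43².
Subtracting pairs of circle equations eliminates x²+y² and gives linear equations (the radical axes):
-175.2 x + 399.8 y = 34662.38
74.6 x + 298.6 y = 11261.38
Solving the 2×2 system: x ≈ -71.2, y ≈ 55.5 km.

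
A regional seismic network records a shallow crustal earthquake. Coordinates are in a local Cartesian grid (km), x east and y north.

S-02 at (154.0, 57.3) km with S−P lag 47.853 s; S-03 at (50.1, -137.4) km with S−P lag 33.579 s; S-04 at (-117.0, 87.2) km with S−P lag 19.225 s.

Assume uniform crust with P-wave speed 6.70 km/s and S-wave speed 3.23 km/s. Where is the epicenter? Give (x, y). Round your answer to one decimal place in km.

Distance from S−P lag: d = Δt · v_P v_S / (v_P − v_S) = Δt · (6.70·3.23)/(6.70−3.23) ≈ 6.2366·Δt.
So d_S-02 = 298.44, d_S-03 = 209.42, d_S-04 = 119.90 km.
Circle about each station: (x − 154.0)² + (y − 57.3)² = 298.44²; (x − 50.1)² + (y + 137.4)² = 209.42²; (x + 117.0)² + (y − 87.2)² = 119.90².
Subtracting pairs of circle equations eliminates x²+y² and gives linear equations (the radical axes):
-207.8 x − 389.4 y = 39599.18
-542.0 x + 59.8 y = 68983.97
Solving the 2×2 system: x ≈ -130.8, y ≈ -31.9 km.

-130.8 km east, -31.9 km north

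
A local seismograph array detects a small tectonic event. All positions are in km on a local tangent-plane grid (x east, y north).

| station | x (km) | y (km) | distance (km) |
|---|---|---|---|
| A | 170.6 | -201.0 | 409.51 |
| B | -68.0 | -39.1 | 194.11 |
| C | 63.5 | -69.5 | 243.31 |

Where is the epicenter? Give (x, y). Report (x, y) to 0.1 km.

Circle about each station: (x − 170.6)² + (y + 201.0)² = 409.51²; (x + 68.0)² + (y + 39.1)² = 194.11²; (x − 63.5)² + (y + 69.5)² = 243.31².
Subtracting pairs of circle equations eliminates x²+y² and gives linear equations (the radical axes):
-477.2 x + 323.8 y = 66667.20
-214.2 x + 263.0 y = 47855.82
Solving the 2×2 system: x ≈ -36.3, y ≈ 152.4 km.

x ≈ -36.3 km, y ≈ 152.4 km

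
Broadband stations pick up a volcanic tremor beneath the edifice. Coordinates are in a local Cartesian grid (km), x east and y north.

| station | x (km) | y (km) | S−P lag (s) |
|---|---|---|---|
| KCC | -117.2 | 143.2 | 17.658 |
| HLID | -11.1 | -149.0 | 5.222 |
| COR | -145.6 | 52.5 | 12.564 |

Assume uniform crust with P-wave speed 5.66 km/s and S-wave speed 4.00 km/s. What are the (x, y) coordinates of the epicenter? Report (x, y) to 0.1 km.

(-45.8, -86.8)

Distance from S−P lag: d = Δt · v_P v_S / (v_P − v_S) = Δt · (5.66·4.00)/(5.66−4.00) ≈ 13.6386·Δt.
So d_KCC = 240.83, d_HLID = 71.22, d_COR = 171.35 km.
Circle about each station: (x + 117.2)² + (y − 143.2)² = 240.83²; (x + 11.1)² + (y + 149.0)² = 71.22²; (x + 145.6)² + (y − 52.5)² = 171.35².
Subtracting pairs of circle equations eliminates x²+y² and gives linear equations (the radical axes):
212.2 x − 584.4 y = 41008.93
-56.8 x − 181.4 y = 18351.80
Solving the 2×2 system: x ≈ -45.8, y ≈ -86.8 km.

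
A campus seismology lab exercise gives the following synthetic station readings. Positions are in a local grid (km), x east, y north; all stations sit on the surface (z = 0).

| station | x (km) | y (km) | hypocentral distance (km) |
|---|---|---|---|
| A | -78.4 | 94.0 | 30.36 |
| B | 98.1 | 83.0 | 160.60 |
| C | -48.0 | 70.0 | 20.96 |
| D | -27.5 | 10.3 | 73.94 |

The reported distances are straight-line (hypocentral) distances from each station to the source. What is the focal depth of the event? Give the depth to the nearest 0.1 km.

Each station gives a sphere (x−x_i)² + (y−y_i)² + z² = d_i² (stations at z=0).
Subtracting the A sphere from B and C: z² cancels, leaving linear equations in x and y:
353.0 x − 22.0 y = -23340.58
60.8 x − 48.0 y = -7296.15
Solving: x ≈ -61.502, y ≈ 74.100 km (keep extra digits for the depth step; rounded: -61.5, 74.1).
Then from the A sphere: z² = 30.36² − (x + 78.4)² − (y − 94.0)² with x = -61.502, y = 74.100, so z ≈ 15.498 ≈ 15.5 km.

15.5 km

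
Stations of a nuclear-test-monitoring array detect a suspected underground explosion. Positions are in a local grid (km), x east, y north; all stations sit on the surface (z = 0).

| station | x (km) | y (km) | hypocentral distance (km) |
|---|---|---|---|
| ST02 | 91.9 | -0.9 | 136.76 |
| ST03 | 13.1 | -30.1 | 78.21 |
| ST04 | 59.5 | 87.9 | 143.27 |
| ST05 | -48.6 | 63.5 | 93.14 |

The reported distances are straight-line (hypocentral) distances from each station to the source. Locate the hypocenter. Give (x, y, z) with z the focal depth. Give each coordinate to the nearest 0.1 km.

Each station gives a sphere (x−x_i)² + (y−y_i)² + z² = d_i² (stations at z=0).
Subtracting the ST02 sphere from ST03 and ST04: z² cancels, leaving linear equations in x and y:
-157.6 x − 58.4 y = 5217.69
-64.8 x + 177.6 y = 997.24
Solving: x ≈ -30.997, y ≈ -5.695 km (keep extra digits for the depth step; rounded: -31.0, -5.7).
Then from the ST02 sphere: z² = 136.76² − (x − 91.9)² − (y + 0.9)² with x = -30.997, y = -5.695, so z ≈ 59.805 ≈ 59.8 km.
Check against ST05 (with the unrounded solution): distance 93.14 ≈ 93.14 km. ✓

x ≈ -31.0 km, y ≈ -5.7 km, depth ≈ 59.8 km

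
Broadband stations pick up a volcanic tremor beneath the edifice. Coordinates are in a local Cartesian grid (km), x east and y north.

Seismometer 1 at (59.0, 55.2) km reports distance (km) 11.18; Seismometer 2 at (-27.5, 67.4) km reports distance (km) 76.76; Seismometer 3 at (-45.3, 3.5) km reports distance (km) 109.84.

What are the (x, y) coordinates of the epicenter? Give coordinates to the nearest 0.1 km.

Circle about each station: (x − 59.0)² + (y − 55.2)² = 11.18²; (x + 27.5)² + (y − 67.4)² = 76.76²; (x + 45.3)² + (y − 3.5)² = 109.84².
Subtracting the Seismometer 1 equation from the Seismometer 2 and Seismometer 3 equations removes the quadratic terms:
-173.0 x + 24.4 y = -6996.14
-208.6 x − 103.4 y = -16403.53
Solving the 2×2 system: x ≈ 48.9, y ≈ 60.0 km.
Check against Seismometer 1 (with the unrounded x, y): √((x − 59.0)²+(y − 55.2)²) = 11.18 ≈ 11.18 km. ✓

x ≈ 48.9 km, y ≈ 60.0 km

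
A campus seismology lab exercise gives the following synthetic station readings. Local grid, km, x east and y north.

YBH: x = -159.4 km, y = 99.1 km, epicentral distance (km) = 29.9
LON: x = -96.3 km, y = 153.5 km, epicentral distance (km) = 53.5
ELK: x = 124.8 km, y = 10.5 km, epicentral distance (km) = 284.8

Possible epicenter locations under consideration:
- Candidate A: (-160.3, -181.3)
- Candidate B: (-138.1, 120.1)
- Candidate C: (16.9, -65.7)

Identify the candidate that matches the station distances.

For each candidate, compare |candidate − station| to the reported distance:
Candidate A: residuals YBH 250.5, LON 287.4, ELK 58.8 → max 287.4 km
Candidate B: residuals YBH 0.0, LON 0.0, ELK 0.0 → max 0.0 km
Candidate C: residuals YBH 211.4, LON 193.2, ELK 152.7 → max 211.4 km
Only Candidate B has all residuals ≈ 0.

Candidate B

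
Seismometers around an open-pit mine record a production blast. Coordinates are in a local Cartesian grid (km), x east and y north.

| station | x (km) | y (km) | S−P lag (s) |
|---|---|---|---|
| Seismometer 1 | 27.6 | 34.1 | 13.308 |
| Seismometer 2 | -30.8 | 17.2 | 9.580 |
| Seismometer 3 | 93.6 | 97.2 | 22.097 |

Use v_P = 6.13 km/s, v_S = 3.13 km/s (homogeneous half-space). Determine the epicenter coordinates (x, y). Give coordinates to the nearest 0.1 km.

x ≈ -46.2 km, y ≈ 76.5 km

Distance from S−P lag: d = Δt · v_P v_S / (v_P − v_S) = Δt · (6.13·3.13)/(6.13−3.13) ≈ 6.3956·Δt.
So d_Seismometer 1 = 85.11, d_Seismometer 2 = 61.27, d_Seismometer 3 = 141.32 km.
Circle about each station: (x − 27.6)² + (y − 34.1)² = 85.11²; (x + 30.8)² + (y − 17.2)² = 61.27²; (x − 93.6)² + (y − 97.2)² = 141.32².
Subtracting the Seismometer 1 equation from the Seismometer 2 and Seismometer 3 equations removes the quadratic terms:
-116.8 x − 33.8 y = 2809.61
132.0 x + 126.2 y = 3556.60
Solving the 2×2 system: x ≈ -46.2, y ≈ 76.5 km.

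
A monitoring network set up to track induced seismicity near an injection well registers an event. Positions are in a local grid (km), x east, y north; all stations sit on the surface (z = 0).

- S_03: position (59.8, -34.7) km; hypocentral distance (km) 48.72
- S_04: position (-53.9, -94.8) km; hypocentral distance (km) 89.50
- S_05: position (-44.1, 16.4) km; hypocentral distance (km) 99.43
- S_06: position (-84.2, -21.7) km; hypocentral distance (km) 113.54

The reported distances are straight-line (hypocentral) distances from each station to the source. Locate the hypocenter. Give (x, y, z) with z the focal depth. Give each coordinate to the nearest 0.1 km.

Each station gives a sphere (x−x_i)² + (y−y_i)² + z² = d_i² (stations at z=0).
Subtracting the S_03 sphere from S_04 and S_05: z² cancels, leaving linear equations in x and y:
-227.4 x − 120.2 y = 1475.51
-207.8 x + 102.2 y = -10079.05
Solving: x ≈ 21.998, y ≈ -53.893 km (keep extra digits for the depth step; rounded: 22.0, -53.9).
Then from the S_03 sphere: z² = 48.72² − (x − 59.8)² − (y + 34.7)² with x = 21.998, y = -53.893, so z ≈ 24.006 ≈ 24.0 km.

x ≈ 22.0 km, y ≈ -53.9 km, depth ≈ 24.0 km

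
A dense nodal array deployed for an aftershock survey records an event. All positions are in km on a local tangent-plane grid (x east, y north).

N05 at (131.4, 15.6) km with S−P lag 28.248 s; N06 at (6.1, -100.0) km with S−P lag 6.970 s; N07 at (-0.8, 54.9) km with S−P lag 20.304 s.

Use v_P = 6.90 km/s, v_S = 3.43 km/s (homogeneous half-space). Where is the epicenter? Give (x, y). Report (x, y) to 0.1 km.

x ≈ -36.5 km, y ≈ -78.9 km

Distance from S−P lag: d = Δt · v_P v_S / (v_P − v_S) = Δt · (6.90·3.43)/(6.90−3.43) ≈ 6.8205·Δt.
So d_N05 = 192.66, d_N06 = 47.54, d_N07 = 138.48 km.
Circle about each station: (x − 131.4)² + (y − 15.6)² = 192.66²; (x − 6.1)² + (y + 100.0)² = 47.54²; (x + 0.8)² + (y − 54.9)² = 138.48².
Subtracting pairs of circle equations eliminates x²+y² and gives linear equations (the radical axes):
-250.6 x − 231.2 y = 27385.71
-264.4 x + 78.6 y = 3446.50
Solving the 2×2 system: x ≈ -36.5, y ≈ -78.9 km.
Check against N05 (with the unrounded x, y): √((x − 131.4)²+(y − 15.6)²) = 192.66 ≈ 192.66 km. ✓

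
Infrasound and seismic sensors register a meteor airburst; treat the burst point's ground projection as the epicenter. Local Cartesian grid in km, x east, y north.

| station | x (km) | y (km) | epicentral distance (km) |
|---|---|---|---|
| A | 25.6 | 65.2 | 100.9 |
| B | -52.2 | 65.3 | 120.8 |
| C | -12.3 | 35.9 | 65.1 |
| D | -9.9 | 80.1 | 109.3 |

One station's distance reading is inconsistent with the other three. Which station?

B

Solve using three stations at a time. Using A, C, D (subtract circle equations pairwise → linear system) gives (x, y) ≈ (-10.1, -29.3).
Distances from that point to each station vs reported:
  A: calculated 101.0 vs reported 100.9 → residual 0.1 km
  B: calculated 103.5 vs reported 120.8 → residual 17.3 km
  C: calculated 65.2 vs reported 65.1 → residual 0.1 km
  D: calculated 109.4 vs reported 109.3 → residual 0.1 km
A, C, D are mutually consistent (residuals ≈ 0); B is off by 17.3 km.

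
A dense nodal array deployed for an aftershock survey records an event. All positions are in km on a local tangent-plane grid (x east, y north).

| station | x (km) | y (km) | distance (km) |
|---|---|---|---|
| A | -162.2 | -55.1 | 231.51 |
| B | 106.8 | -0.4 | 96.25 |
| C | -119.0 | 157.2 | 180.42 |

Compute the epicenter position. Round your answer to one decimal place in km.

x ≈ 35.9 km, y ≈ 64.7 km

Circle about each station: (x + 162.2)² + (y + 55.1)² = 231.51²; (x − 106.8)² + (y + 0.4)² = 96.25²; (x + 119.0)² + (y − 157.2)² = 180.42².
Subtracting the A equation from the B and C equations removes the quadratic terms:
538.0 x + 109.4 y = 26394.37
86.4 x + 424.6 y = 30573.49
Solving the 2×2 system: x ≈ 35.9, y ≈ 64.7 km.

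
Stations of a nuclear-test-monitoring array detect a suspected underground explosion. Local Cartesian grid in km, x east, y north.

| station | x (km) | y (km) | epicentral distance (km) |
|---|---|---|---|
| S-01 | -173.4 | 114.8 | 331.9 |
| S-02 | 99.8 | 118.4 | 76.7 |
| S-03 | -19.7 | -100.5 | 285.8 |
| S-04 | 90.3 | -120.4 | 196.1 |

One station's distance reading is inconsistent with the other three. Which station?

Solve using three stations at a time. Using S-01, S-02, S-04 (subtract circle equations pairwise → linear system) gives (x, y) ≈ (154.7, 64.8).
Distances from that point to each station vs reported:
  S-01: calculated 331.9 vs reported 331.9 → residual 0.0 km
  S-02: calculated 76.7 vs reported 76.7 → residual 0.0 km
  S-03: calculated 240.3 vs reported 285.8 → residual 45.5 km
  S-04: calculated 196.1 vs reported 196.1 → residual 0.0 km
S-01, S-02, S-04 are mutually consistent (residuals ≈ 0); S-03 is off by 45.5 km.

S-03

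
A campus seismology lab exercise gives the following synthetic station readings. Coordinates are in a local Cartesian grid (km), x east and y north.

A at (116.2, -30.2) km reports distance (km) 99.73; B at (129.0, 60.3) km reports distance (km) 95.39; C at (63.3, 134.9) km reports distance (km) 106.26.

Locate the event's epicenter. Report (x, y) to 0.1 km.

Circle about each station: (x − 116.2)² + (y + 30.2)² = 99.73²; (x − 129.0)² + (y − 60.3)² = 95.39²; (x − 63.3)² + (y − 134.9)² = 106.26².
Subtracting the A equation from the B and C equations removes the quadratic terms:
25.6 x + 181.0 y = 6709.43
-105.8 x + 330.2 y = 6445.31
Solving the 2×2 system: x ≈ 38.0, y ≈ 31.7 km.

38.0 km east, 31.7 km north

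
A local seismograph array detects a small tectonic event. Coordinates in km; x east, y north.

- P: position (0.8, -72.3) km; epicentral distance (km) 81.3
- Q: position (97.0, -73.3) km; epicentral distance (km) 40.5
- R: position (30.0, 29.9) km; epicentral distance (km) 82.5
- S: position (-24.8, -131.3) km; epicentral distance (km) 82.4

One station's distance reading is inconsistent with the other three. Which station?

Solve using three stations at a time. Using P, Q, R (subtract circle equations pairwise → linear system) gives (x, y) ≈ (75.1, -39.2).
Distances from that point to each station vs reported:
  P: calculated 81.3 vs reported 81.3 → residual 0.0 km
  Q: calculated 40.5 vs reported 40.5 → residual 0.0 km
  R: calculated 82.5 vs reported 82.5 → residual 0.0 km
  S: calculated 135.9 vs reported 82.4 → residual 53.5 km
P, Q, R are mutually consistent (residuals ≈ 0); S is off by 53.5 km.

S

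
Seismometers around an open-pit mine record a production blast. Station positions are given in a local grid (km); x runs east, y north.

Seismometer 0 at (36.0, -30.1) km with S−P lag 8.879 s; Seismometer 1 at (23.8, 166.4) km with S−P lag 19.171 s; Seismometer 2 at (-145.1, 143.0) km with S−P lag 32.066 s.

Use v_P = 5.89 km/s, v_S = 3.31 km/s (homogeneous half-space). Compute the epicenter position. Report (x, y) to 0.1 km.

x ≈ 68.5 km, y ≈ 28.6 km

Distance from S−P lag: d = Δt · v_P v_S / (v_P − v_S) = Δt · (5.89·3.31)/(5.89−3.31) ≈ 7.5566·Δt.
So d_Seismometer 0 = 67.09, d_Seismometer 1 = 144.87, d_Seismometer 2 = 242.31 km.
Circle about each station: (x − 36.0)² + (y + 30.1)² = 67.09²; (x − 23.8)² + (y − 166.4)² = 144.87²; (x + 145.1)² + (y − 143.0)² = 242.31².
Subtracting the Seismometer 0 equation from the Seismometer 1 and Seismometer 2 equations removes the quadratic terms:
-24.4 x + 393.0 y = 9567.14
-362.2 x + 346.2 y = -14912.07
Solving the 2×2 system: x ≈ 68.5, y ≈ 28.6 km.
Check against Seismometer 0 (with the unrounded x, y): √((x − 36.0)²+(y + 30.1)²) = 67.10 ≈ 67.09 km. ✓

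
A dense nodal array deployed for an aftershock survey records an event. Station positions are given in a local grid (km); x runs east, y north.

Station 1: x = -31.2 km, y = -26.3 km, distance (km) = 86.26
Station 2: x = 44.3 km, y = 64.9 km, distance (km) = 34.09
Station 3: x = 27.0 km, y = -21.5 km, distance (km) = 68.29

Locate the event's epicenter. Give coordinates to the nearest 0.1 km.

Circle about each station: (x + 31.2)² + (y + 26.3)² = 86.26²; (x − 44.3)² + (y − 64.9)² = 34.09²; (x − 27.0)² + (y + 21.5)² = 68.29².
Subtracting the Station 1 equation from the Station 2 and Station 3 equations removes the quadratic terms:
151.0 x + 182.4 y = 10788.03
116.4 x + 9.6 y = 2303.38
Solving the 2×2 system: x ≈ 16.0, y ≈ 45.9 km.

(16.0, 45.9)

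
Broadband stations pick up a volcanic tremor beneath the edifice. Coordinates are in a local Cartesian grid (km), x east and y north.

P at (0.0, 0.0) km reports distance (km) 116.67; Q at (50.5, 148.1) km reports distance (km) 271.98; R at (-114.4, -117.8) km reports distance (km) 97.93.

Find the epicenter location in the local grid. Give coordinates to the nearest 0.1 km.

Circle about each station: x² + y² = 116.67²; (x − 50.5)² + (y − 148.1)² = 271.98²; (x + 114.4)² + (y + 117.8)² = 97.93².
Subtracting the P equation from the Q and R equations removes the quadratic terms:
101.0 x + 296.2 y = -35877.37
-228.8 x − 235.6 y = 30985.80
Solving the 2×2 system: x ≈ -16.5, y ≈ -115.5 km.
Check against P (with the unrounded x, y): √(x²+y²) = 116.67 ≈ 116.67 km. ✓

-16.5 km east, -115.5 km north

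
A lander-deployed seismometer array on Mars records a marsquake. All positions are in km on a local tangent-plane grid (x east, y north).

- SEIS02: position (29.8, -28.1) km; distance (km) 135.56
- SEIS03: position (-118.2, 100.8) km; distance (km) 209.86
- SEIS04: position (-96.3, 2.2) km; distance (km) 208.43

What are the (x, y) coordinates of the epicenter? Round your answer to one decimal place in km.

Circle about each station: (x − 29.8)² + (y + 28.1)² = 135.56²; (x + 118.2)² + (y − 100.8)² = 209.86²; (x + 96.3)² + (y − 2.2)² = 208.43².
Subtracting the SEIS02 equation from the SEIS03 and SEIS04 equations removes the quadratic terms:
-296.0 x + 257.8 y = -3210.48
-252.2 x + 60.6 y = -17465.67
Solving the 2×2 system: x ≈ 91.5, y ≈ 92.6 km.
Check against SEIS02 (with the unrounded x, y): √((x − 29.8)²+(y + 28.1)²) = 135.57 ≈ 135.56 km. ✓

91.5 km east, 92.6 km north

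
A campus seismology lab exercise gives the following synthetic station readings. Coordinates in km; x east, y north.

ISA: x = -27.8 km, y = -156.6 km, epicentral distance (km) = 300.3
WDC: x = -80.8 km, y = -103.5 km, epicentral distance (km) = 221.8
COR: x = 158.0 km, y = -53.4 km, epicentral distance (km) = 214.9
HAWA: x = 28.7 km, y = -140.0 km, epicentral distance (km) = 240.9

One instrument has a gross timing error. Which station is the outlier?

ISA

Solve using three stations at a time. Using WDC, COR, HAWA (subtract circle equations pairwise → linear system) gives (x, y) ≈ (7.5, 99.9).
Distances from that point to each station vs reported:
  ISA: calculated 258.9 vs reported 300.3 → residual 41.4 km
  WDC: calculated 221.8 vs reported 221.8 → residual 0.0 km
  COR: calculated 214.9 vs reported 214.9 → residual 0.0 km
  HAWA: calculated 240.9 vs reported 240.9 → residual 0.0 km
WDC, COR, HAWA are mutually consistent (residuals ≈ 0); ISA is off by 41.4 km.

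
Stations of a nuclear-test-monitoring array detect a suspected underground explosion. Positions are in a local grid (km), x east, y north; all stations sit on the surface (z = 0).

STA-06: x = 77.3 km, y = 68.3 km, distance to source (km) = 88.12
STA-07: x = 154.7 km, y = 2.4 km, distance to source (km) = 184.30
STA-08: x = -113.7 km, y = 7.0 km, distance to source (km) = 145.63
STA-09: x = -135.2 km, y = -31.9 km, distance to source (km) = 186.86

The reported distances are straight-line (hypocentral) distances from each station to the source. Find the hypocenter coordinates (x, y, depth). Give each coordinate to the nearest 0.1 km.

x ≈ -1.7 km, y ≈ 95.9 km, depth ≈ 27.6 km

Each station gives a sphere (x−x_i)² + (y−y_i)² + z² = d_i² (stations at z=0).
Subtracting the STA-06 sphere from STA-07 and STA-08: z² cancels, leaving linear equations in x and y:
154.8 x − 131.8 y = -12903.69
-382.0 x − 122.6 y = -11106.45
Solving: x ≈ -1.704, y ≈ 95.902 km (keep extra digits for the depth step; rounded: -1.7, 95.9).
Then from the STA-06 sphere: z² = 88.12² − (x − 77.3)² − (y − 68.3)² with x = -1.704, y = 95.902, so z ≈ 27.598 ≈ 27.6 km.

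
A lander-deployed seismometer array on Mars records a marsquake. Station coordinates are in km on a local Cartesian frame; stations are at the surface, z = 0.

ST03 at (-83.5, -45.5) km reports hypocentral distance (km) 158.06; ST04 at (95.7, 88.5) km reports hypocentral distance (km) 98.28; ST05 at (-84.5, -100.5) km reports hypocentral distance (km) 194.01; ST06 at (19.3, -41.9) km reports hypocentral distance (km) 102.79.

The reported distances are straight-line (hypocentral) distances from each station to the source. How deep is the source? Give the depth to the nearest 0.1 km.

Each station gives a sphere (x−x_i)² + (y−y_i)² + z² = d_i² (stations at z=0).
Subtracting the ST03 sphere from ST04 and ST05: z² cancels, leaving linear equations in x and y:
358.4 x + 268.0 y = 23272.25
-2.0 x − 110.0 y = -4458.92
Solving: x ≈ 35.100, y ≈ 39.897 km (keep extra digits for the depth step; rounded: 35.1, 39.9).
Then from the ST03 sphere: z² = 158.06² − (x + 83.5)² − (y + 45.5)² with x = 35.100, y = 39.897, so z ≈ 60.203 ≈ 60.2 km.

z ≈ 60.2 km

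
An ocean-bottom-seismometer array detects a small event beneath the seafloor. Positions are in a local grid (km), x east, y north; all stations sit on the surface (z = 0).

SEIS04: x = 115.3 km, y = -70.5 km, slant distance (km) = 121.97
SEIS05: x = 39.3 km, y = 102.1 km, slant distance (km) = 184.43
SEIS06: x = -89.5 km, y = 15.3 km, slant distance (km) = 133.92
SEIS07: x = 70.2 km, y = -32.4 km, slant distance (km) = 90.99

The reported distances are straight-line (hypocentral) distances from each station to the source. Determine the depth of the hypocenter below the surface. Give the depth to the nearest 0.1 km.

Each station gives a sphere (x−x_i)² + (y−y_i)² + z² = d_i² (stations at z=0).
Subtracting the SEIS04 sphere from SEIS05 and SEIS06: z² cancels, leaving linear equations in x and y:
-152.0 x + 345.2 y = -25433.18
-409.6 x + 171.6 y = -13077.89
Solving: x ≈ 1.302, y ≈ -73.103 km (keep extra digits for the depth step; rounded: 1.3, -73.1).
Then from the SEIS04 sphere: z² = 121.97² − (x − 115.3)² − (y + 70.5)² with x = 1.302, y = -73.103, so z ≈ 43.294 ≈ 43.3 km.
Check against SEIS07 (with the unrounded solution): distance 90.98 ≈ 90.99 km. ✓

43.3 km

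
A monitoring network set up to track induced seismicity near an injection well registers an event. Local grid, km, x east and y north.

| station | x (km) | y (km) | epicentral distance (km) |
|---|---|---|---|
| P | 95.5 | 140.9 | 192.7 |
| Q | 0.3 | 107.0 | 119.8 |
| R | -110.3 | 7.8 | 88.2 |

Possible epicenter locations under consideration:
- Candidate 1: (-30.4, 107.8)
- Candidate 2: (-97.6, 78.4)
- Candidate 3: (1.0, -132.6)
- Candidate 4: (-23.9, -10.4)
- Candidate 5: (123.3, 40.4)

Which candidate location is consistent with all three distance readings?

For each candidate, compare |candidate − station| to the reported distance:
Candidate 1: residuals P 62.5, Q 89.1, R 39.8 → max 89.1 km
Candidate 2: residuals P 10.3, Q 17.8, R 16.5 → max 17.8 km
Candidate 3: residuals P 96.7, Q 119.8, R 91.0 → max 119.8 km
Candidate 4: residuals P 0.0, Q 0.1, R 0.1 → max 0.1 km
Candidate 5: residuals P 88.4, Q 20.1, R 147.7 → max 147.7 km
Only Candidate 4 has all residuals ≈ 0.

Candidate 4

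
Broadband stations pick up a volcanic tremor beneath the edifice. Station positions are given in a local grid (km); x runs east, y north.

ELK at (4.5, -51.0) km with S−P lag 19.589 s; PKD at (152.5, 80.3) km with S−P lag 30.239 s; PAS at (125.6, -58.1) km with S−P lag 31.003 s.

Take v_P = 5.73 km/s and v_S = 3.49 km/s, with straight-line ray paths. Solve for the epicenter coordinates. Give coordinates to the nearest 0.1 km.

(-117.4, 74.4)

Distance from S−P lag: d = Δt · v_P v_S / (v_P − v_S) = Δt · (5.73·3.49)/(5.73−3.49) ≈ 8.9275·Δt.
So d_ELK = 174.88, d_PKD = 269.96, d_PAS = 276.78 km.
Circle about each station: (x − 4.5)² + (y + 51.0)² = 174.88²; (x − 152.5)² + (y − 80.3)² = 269.96²; (x − 125.6)² + (y + 58.1)² = 276.78².
Subtracting pairs of circle equations eliminates x²+y² and gives linear equations (the radical axes):
296.0 x + 262.6 y = -15212.30
242.2 x − 14.2 y = -29494.43
Solving the 2×2 system: x ≈ -117.4, y ≈ 74.4 km.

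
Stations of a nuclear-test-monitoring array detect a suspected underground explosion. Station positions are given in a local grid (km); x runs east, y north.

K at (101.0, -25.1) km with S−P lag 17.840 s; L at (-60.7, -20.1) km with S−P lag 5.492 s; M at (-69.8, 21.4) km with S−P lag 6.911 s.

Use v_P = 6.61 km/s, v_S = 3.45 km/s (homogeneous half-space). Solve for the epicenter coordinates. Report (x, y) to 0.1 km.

Distance from S−P lag: d = Δt · v_P v_S / (v_P − v_S) = Δt · (6.61·3.45)/(6.61−3.45) ≈ 7.2166·Δt.
So d_K = 128.74, d_L = 39.63, d_M = 49.87 km.
Circle about each station: (x − 101.0)² + (y + 25.1)² = 128.74²; (x + 60.7)² + (y + 20.1)² = 39.63²; (x + 69.8)² + (y − 21.4)² = 49.87².
Subtracting the K equation from the L and M equations removes the quadratic terms:
-323.4 x + 10.0 y = 8260.94
-341.6 x + 93.0 y = 8585.96
Solving the 2×2 system: x ≈ -25.6, y ≈ -1.7 km.

(-25.6, -1.7)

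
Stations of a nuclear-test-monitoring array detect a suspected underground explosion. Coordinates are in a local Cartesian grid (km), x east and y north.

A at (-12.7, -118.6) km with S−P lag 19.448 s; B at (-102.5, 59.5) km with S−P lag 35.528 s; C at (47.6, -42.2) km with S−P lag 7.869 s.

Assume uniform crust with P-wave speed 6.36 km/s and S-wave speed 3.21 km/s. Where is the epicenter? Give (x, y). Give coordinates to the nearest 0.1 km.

Distance from S−P lag: d = Δt · v_P v_S / (v_P − v_S) = Δt · (6.36·3.21)/(6.36−3.21) ≈ 6.4811·Δt.
So d_A = 126.05, d_B = 230.26, d_C = 51.00 km.
Circle about each station: (x + 12.7)² + (y + 118.6)² = 126.05²; (x + 102.5)² + (y − 59.5)² = 230.26²; (x − 47.6)² + (y + 42.2)² = 51.00².
Subtracting the A equation from the B and C equations removes the quadratic terms:
-179.6 x + 356.2 y = -37311.82
120.6 x + 152.8 y = 3106.95
Solving the 2×2 system: x ≈ 96.7, y ≈ -56.0 km.
Check against A (with the unrounded x, y): √((x + 12.7)²+(y + 118.6)²) = 126.05 ≈ 126.05 km. ✓

(96.7, -56.0)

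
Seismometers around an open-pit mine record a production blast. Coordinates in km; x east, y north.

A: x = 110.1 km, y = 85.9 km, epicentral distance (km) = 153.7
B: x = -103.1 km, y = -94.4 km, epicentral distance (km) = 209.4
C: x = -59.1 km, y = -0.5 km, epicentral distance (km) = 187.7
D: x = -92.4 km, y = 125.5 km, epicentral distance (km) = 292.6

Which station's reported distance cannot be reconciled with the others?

Solve using three stations at a time. Using B, C, D (subtract circle equations pairwise → linear system) gives (x, y) ≈ (106.2, -89.3).
Distances from that point to each station vs reported:
  A: calculated 175.3 vs reported 153.7 → residual 21.6 km
  B: calculated 209.4 vs reported 209.4 → residual 0.0 km
  C: calculated 187.7 vs reported 187.7 → residual 0.0 km
  D: calculated 292.6 vs reported 292.6 → residual 0.0 km
B, C, D are mutually consistent (residuals ≈ 0); A is off by 21.6 km.

A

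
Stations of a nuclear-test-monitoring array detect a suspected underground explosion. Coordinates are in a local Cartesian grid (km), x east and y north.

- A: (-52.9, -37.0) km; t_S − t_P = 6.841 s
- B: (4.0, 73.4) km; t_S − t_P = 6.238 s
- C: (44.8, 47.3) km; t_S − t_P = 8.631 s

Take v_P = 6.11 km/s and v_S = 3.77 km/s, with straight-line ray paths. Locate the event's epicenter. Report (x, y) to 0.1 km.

-38.1 km east, 28.7 km north

Distance from S−P lag: d = Δt · v_P v_S / (v_P − v_S) = Δt · (6.11·3.77)/(6.11−3.77) ≈ 9.8439·Δt.
So d_A = 67.34, d_B = 61.41, d_C = 84.96 km.
Circle about each station: (x + 52.9)² + (y + 37.0)² = 67.34²; (x − 4.0)² + (y − 73.4)² = 61.41²; (x − 44.8)² + (y − 47.3)² = 84.96².
Subtracting pairs of circle equations eliminates x²+y² and gives linear equations (the radical axes):
113.8 x + 220.8 y = 1999.64
195.4 x + 168.6 y = -2606.61
Solving the 2×2 system: x ≈ -38.1, y ≈ 28.7 km.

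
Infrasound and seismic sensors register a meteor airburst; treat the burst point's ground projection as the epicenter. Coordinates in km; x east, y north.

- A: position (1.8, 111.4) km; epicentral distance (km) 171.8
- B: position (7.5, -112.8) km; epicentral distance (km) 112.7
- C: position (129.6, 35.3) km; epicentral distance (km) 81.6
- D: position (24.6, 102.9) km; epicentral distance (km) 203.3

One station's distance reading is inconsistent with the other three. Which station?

Solve using three stations at a time. Using A, B, C (subtract circle equations pairwise → linear system) gives (x, y) ≈ (90.0, -36.0).
Distances from that point to each station vs reported:
  A: calculated 171.8 vs reported 171.8 → residual 0.0 km
  B: calculated 112.7 vs reported 112.7 → residual 0.0 km
  C: calculated 81.6 vs reported 81.6 → residual 0.0 km
  D: calculated 153.5 vs reported 203.3 → residual 49.8 km
A, B, C are mutually consistent (residuals ≈ 0); D is off by 49.8 km.

D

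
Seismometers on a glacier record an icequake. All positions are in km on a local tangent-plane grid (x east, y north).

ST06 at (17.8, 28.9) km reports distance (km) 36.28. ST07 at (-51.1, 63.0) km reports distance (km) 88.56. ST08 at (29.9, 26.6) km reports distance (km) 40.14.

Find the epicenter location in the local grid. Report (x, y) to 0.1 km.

Circle about each station: (x − 17.8)² + (y − 28.9)² = 36.28²; (x + 51.1)² + (y − 63.0)² = 88.56²; (x − 29.9)² + (y − 26.6)² = 40.14².
Subtracting pairs of circle equations eliminates x²+y² and gives linear equations (the radical axes):
-137.8 x + 68.2 y = -1098.48
24.2 x − 4.6 y = 154.54
Solving the 2×2 system: x ≈ 5.4, y ≈ -5.2 km.
Check against ST06 (with the unrounded x, y): √((x − 17.8)²+(y − 28.9)²) = 36.29 ≈ 36.28 km. ✓

(5.4, -5.2)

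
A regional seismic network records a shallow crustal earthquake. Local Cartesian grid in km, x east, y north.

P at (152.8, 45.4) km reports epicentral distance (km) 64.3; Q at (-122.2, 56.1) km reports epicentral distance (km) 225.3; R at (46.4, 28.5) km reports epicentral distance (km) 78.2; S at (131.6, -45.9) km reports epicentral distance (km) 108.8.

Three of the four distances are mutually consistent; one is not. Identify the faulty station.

Solve using three stations at a time. Using P, Q, R (subtract circle equations pairwise → linear system) gives (x, y) ≈ (101.4, 84.3).
Distances from that point to each station vs reported:
  P: calculated 64.5 vs reported 64.3 → residual 0.2 km
  Q: calculated 225.4 vs reported 225.3 → residual 0.1 km
  R: calculated 78.4 vs reported 78.2 → residual 0.2 km
  S: calculated 133.7 vs reported 108.8 → residual 24.9 km
P, Q, R are mutually consistent (residuals ≈ 0); S is off by 24.9 km.

S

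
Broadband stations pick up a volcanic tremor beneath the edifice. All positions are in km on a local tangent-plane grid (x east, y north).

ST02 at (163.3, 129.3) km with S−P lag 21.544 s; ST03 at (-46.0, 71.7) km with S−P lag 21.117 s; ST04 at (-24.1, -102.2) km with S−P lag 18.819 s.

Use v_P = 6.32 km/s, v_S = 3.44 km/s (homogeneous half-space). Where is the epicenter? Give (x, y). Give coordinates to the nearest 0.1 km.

87.9 km east, -14.8 km north

Distance from S−P lag: d = Δt · v_P v_S / (v_P − v_S) = Δt · (6.32·3.44)/(6.32−3.44) ≈ 7.5489·Δt.
So d_ST02 = 162.63, d_ST03 = 159.41, d_ST04 = 142.06 km.
Circle about each station: (x − 163.3)² + (y − 129.3)² = 162.63²; (x + 46.0)² + (y − 71.7)² = 159.41²; (x + 24.1)² + (y + 102.2)² = 142.06².
Subtracting pairs of circle equations eliminates x²+y² and gives linear equations (the radical axes):
-418.6 x − 115.2 y = -35091.52
-374.8 x − 463.0 y = -26092.26
Solving the 2×2 system: x ≈ 87.9, y ≈ -14.8 km.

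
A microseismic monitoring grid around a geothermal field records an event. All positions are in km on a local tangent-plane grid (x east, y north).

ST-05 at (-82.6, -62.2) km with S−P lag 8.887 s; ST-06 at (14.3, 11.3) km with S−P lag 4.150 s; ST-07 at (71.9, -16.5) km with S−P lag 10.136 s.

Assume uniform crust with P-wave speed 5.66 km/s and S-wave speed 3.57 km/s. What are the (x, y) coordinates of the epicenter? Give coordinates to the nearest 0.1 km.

-24.5 km east, 1.1 km north

Distance from S−P lag: d = Δt · v_P v_S / (v_P − v_S) = Δt · (5.66·3.57)/(5.66−3.57) ≈ 9.6680·Δt.
So d_ST-05 = 85.92, d_ST-06 = 40.12, d_ST-07 = 98.00 km.
Circle about each station: (x + 82.6)² + (y + 62.2)² = 85.92²; (x − 14.3)² + (y − 11.3)² = 40.12²; (x − 71.9)² + (y + 16.5)² = 98.00².
Subtracting the ST-05 equation from the ST-06 and ST-07 equations removes the quadratic terms:
193.8 x + 147.0 y = -4586.79
309.0 x + 91.4 y = -7471.49
Solving the 2×2 system: x ≈ -24.5, y ≈ 1.1 km.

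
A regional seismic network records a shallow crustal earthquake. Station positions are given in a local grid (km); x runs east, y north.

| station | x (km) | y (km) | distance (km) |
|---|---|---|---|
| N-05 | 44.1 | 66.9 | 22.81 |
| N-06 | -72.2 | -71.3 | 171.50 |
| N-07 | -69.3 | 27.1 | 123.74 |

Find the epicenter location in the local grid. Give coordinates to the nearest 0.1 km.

x ≈ 53.0 km, y ≈ 45.9 km

Circle about each station: (x − 44.1)² + (y − 66.9)² = 22.81²; (x + 72.2)² + (y + 71.3)² = 171.50²; (x + 69.3)² + (y − 27.1)² = 123.74².
Subtracting the N-05 equation from the N-06 and N-07 equations removes the quadratic terms:
-232.6 x − 276.4 y = -25015.84
-226.8 x − 79.6 y = -15674.81
Solving the 2×2 system: x ≈ 53.0, y ≈ 45.9 km.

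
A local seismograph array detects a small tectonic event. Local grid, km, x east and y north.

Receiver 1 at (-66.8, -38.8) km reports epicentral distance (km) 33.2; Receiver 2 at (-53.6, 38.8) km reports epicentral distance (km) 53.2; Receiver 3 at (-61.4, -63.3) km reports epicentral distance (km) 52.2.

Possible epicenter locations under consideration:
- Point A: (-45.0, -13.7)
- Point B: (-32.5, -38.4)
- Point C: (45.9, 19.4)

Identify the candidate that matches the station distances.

For each candidate, compare |candidate − station| to the reported distance:
Point A: residuals Receiver 1 0.0, Receiver 2 0.0, Receiver 3 0.0 → max 0.0 km
Point B: residuals Receiver 1 1.1, Receiver 2 26.8, Receiver 3 14.1 → max 26.8 km
Point C: residuals Receiver 1 93.6, Receiver 2 48.2, Receiver 3 83.3 → max 93.6 km
Only Point A has all residuals ≈ 0.

Point A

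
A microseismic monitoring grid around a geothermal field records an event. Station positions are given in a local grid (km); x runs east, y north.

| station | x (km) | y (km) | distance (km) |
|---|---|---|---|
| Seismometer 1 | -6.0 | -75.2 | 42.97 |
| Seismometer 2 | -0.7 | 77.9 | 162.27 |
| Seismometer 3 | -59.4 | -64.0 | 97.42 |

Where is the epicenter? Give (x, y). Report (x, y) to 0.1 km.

(36.7, -80.0)

Circle about each station: (x + 6.0)² + (y + 75.2)² = 42.97²; (x + 0.7)² + (y − 77.9)² = 162.27²; (x + 59.4)² + (y + 64.0)² = 97.42².
Subtracting pairs of circle equations eliminates x²+y² and gives linear equations (the radical axes):
10.6 x + 306.2 y = -24107.27
-106.8 x + 22.4 y = -5710.92
Solving the 2×2 system: x ≈ 36.7, y ≈ -80.0 km.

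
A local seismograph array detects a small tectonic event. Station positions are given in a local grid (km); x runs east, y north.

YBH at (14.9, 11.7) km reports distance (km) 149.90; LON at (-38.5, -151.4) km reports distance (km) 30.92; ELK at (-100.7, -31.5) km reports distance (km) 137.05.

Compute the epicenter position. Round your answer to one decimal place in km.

(-11.8, -135.8)

Circle about each station: (x − 14.9)² + (y − 11.7)² = 149.90²; (x + 38.5)² + (y + 151.4)² = 30.92²; (x + 100.7)² + (y + 31.5)² = 137.05².
Subtracting pairs of circle equations eliminates x²+y² and gives linear equations (the radical axes):
-106.8 x − 326.2 y = 45559.27
-231.2 x − 86.4 y = 14461.15
Solving the 2×2 system: x ≈ -11.8, y ≈ -135.8 km.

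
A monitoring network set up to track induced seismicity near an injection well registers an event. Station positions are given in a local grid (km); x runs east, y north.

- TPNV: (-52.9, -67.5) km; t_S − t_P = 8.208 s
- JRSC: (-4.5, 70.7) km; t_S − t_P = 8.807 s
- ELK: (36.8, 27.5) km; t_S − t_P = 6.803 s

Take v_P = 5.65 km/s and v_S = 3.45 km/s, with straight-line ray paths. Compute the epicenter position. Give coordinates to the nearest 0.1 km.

Distance from S−P lag: d = Δt · v_P v_S / (v_P − v_S) = Δt · (5.65·3.45)/(5.65−3.45) ≈ 8.8602·Δt.
So d_TPNV = 72.72, d_JRSC = 78.03, d_ELK = 60.28 km.
Circle about each station: (x + 52.9)² + (y + 67.5)² = 72.72²; (x + 4.5)² + (y − 70.7)² = 78.03²; (x − 36.8)² + (y − 27.5)² = 60.28².
Subtracting the TPNV equation from the JRSC and ELK equations removes the quadratic terms:
96.8 x + 276.4 y = -3136.40
179.4 x + 190.0 y = -3589.65
Solving the 2×2 system: x ≈ -12.7, y ≈ -6.9 km.

x ≈ -12.7 km, y ≈ -6.9 km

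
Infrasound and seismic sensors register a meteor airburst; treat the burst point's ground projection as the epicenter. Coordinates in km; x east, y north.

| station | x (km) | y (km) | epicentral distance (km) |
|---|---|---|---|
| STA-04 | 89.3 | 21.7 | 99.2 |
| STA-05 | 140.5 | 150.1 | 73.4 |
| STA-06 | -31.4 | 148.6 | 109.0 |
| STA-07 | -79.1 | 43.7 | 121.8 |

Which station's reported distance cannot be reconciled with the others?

STA-07

Solve using three stations at a time. Using STA-04, STA-05, STA-06 (subtract circle equations pairwise → linear system) gives (x, y) ≈ (73.7, 119.7).
Distances from that point to each station vs reported:
  STA-04: calculated 99.2 vs reported 99.2 → residual 0.0 km
  STA-05: calculated 73.4 vs reported 73.4 → residual 0.0 km
  STA-06: calculated 109.0 vs reported 109.0 → residual 0.0 km
  STA-07: calculated 170.6 vs reported 121.8 → residual 48.8 km
STA-04, STA-05, STA-06 are mutually consistent (residuals ≈ 0); STA-07 is off by 48.8 km.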